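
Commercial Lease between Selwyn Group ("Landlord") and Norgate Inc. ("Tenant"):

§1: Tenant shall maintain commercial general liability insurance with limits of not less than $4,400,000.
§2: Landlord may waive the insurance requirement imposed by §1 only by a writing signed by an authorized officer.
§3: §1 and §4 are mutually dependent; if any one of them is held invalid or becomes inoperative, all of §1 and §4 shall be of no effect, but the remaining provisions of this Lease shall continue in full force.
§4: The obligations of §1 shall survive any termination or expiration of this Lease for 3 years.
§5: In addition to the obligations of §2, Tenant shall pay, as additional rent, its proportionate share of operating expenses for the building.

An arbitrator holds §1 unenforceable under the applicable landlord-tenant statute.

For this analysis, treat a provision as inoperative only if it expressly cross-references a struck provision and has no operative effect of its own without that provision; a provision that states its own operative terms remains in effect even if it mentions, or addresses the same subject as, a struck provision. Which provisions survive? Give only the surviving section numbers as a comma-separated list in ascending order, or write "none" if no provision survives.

§1 is struck. §2 has no operative effect of its own apart from §1 and is therefore inoperative. The only function of §4 is the survival period for §1, so it cannot stand once §1 is removed. §5 mentions §2 but its own obligation stands independently of §2, so §5 is not affected. §3 declares §1 and §4 mutually dependent; since one of them has fallen, all of them are of no effect. The remainder continues in force under §3. The provisions still in force are §3 and §5.

3, 5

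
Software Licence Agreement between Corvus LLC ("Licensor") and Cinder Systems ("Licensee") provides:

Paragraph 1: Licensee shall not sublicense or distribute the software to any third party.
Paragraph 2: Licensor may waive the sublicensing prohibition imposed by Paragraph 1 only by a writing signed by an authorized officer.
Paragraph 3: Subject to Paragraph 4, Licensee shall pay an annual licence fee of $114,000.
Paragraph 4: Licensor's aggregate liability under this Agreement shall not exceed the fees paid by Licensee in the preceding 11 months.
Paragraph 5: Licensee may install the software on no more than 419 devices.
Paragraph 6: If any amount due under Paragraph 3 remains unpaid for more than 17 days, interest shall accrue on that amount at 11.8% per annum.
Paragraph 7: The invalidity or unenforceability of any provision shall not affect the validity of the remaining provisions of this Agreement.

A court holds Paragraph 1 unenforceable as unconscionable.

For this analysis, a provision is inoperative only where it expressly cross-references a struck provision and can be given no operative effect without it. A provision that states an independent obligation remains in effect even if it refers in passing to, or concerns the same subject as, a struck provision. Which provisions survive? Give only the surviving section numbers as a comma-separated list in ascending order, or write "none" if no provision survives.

Paragraph 1 is struck. The only function of Paragraph 2 is the waiver condition for Paragraph 1, so it cannot stand once Paragraph 1 is removed. Paragraph 7 is a severability clause and preserves every provision that can still be given independent effect. Paragraph 3, Paragraph 4, Paragraph 5, Paragraph 6, and Paragraph 7 remain in effect.

3, 4, 5, 6, 7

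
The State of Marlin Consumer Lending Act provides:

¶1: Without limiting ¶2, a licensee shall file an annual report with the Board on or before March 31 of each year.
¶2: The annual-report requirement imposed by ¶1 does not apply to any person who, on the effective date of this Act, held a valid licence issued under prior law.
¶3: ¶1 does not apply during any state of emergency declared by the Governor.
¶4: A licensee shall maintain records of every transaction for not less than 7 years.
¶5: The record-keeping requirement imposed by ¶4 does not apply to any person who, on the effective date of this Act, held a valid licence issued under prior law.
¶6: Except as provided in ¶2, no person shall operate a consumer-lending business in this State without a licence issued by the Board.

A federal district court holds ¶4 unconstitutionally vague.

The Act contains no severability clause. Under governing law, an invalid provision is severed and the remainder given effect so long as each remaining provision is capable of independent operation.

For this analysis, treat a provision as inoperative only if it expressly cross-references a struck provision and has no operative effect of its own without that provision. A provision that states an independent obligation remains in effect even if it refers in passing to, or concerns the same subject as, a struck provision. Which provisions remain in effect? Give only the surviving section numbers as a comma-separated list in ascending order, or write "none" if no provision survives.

¶4 is struck. ¶5 merely fixes the grandfather exemption from ¶4; with ¶4 gone it has nothing to operate on and falls away. With no severability clause, the stated default rule severs what cannot stand and enforces each remaining provision that can operate on its own. The provisions still in force are ¶1, ¶2, ¶3, and ¶6.

1, 2, 3, 6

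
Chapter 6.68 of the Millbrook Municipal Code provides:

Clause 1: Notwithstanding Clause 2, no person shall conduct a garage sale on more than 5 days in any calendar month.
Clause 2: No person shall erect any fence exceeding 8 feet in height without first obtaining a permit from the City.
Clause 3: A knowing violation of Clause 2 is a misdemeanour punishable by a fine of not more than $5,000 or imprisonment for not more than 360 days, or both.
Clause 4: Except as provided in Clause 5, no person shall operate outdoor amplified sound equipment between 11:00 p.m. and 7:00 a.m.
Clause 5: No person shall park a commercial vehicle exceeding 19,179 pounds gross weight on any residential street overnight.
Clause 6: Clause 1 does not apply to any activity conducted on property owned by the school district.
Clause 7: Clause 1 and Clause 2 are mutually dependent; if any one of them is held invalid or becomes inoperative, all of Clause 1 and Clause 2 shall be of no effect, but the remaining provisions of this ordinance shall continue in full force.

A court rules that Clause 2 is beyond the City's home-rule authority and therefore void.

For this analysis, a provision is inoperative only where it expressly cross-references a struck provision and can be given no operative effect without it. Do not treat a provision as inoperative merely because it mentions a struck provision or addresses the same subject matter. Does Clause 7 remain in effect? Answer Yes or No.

Clause 2 is struck. Clause 3 merely fixes the criminal penalty for violating Clause 2; with Clause 2 gone it has nothing to operate on and falls away. Clause 7 declares Clause 1 and Clause 2 mutually dependent; since one of them has fallen, all of them are of no effect. That brings down Clause 1 as well. Clause 6 in turn depends solely on a provision now struck and likewise falls. The remainder continues in force under Clause 7. The provisions still in force are Clause 4, Clause 5, and Clause 7. Clause 7 is among the surviving provisions, so the answer is yes.

Yes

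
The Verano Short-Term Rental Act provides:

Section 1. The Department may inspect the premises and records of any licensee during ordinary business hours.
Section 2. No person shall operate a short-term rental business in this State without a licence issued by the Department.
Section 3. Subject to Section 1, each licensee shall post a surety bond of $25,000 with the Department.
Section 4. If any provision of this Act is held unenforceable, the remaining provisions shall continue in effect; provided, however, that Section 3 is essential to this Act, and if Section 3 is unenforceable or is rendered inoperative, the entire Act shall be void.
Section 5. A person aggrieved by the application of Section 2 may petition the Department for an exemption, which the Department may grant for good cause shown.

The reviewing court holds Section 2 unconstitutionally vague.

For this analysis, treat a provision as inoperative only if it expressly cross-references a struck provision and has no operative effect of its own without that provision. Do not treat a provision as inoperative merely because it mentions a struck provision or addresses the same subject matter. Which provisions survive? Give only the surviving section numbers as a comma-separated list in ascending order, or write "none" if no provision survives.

1, 3, 4

Section 2 is struck. The only function of Section 5 is the exemption procedure for Section 2, so it cannot stand once Section 2 is removed. Section 4 makes Section 3 an essential term, but Section 3 is unaffected, so the severability proviso in Section 4 preserves the remaining provisions. Section 1, Section 3, and Section 4 remain in effect.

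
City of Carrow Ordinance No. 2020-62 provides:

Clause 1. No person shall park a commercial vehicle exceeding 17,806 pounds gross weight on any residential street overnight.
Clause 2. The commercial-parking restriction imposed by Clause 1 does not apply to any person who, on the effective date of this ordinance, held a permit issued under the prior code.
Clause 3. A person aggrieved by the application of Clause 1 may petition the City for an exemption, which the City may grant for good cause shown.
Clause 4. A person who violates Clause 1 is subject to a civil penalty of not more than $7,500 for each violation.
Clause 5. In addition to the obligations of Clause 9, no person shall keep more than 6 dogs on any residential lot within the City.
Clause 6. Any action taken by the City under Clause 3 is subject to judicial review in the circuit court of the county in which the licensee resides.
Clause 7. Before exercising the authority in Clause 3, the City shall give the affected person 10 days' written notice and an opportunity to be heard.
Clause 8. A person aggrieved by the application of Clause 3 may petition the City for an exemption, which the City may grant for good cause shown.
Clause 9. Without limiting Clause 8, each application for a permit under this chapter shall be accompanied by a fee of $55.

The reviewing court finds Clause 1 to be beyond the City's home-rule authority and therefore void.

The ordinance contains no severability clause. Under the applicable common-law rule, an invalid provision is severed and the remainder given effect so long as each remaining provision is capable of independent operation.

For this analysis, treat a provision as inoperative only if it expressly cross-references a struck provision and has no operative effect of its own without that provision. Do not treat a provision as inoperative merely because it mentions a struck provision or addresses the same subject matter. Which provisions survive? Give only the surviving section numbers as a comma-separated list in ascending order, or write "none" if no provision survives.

Clause 1 is struck. Clause 2 has no operative effect of its own apart from Clause 1 and is therefore inoperative. Clause 3 merely fixes the exemption procedure for Clause 1; with Clause 1 gone it has nothing to operate on and falls away. Clause 4 has no operative effect of its own apart from Clause 1 and is therefore inoperative. Clause 6 has no operative effect of its own apart from Clause 3 and is therefore inoperative. Clause 7 merely fixes the notice-and-hearing requirement for Clause 3; with Clause 3 gone it has nothing to operate on and falls away. Clause 8 operates only by reference to Clause 3, so it falls with Clause 3. Although Clause 9 refers to Clause 8, its operative terms do not depend on Clause 8, so it remains in effect. Under the stated default rule, only provisions that cannot operate independently fall away; the rest are enforced. Clause 5 and Clause 9 remain in effect.

5, 9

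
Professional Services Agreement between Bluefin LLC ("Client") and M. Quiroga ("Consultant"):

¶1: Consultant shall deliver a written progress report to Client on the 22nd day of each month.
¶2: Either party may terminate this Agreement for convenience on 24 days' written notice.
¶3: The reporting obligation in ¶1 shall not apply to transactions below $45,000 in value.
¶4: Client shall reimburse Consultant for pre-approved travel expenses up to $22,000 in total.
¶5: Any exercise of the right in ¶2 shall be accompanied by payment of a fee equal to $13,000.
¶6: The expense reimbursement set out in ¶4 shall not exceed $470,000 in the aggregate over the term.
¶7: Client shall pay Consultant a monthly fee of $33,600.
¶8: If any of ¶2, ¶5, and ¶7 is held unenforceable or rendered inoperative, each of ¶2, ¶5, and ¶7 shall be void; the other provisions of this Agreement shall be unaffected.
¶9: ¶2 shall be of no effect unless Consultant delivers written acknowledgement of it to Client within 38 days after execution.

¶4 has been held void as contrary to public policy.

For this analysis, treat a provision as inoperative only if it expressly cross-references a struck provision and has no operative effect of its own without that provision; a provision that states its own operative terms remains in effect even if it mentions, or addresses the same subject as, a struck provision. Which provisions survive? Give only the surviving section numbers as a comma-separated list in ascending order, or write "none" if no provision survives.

¶4 is struck. ¶6 does nothing except set the aggregate cap on the expense reimbursement by reference to ¶4; with ¶4 gone it has no independent effect and is inoperative. ¶8 ties ¶2, ¶5, and ¶7 together, but none of those is affected here; the remaining provisions continue in force under ¶8. The provisions still in force are ¶1, ¶2, ¶3, ¶5, ¶7, ¶8, and ¶9.

1, 2, 3, 5, 7, 8, 9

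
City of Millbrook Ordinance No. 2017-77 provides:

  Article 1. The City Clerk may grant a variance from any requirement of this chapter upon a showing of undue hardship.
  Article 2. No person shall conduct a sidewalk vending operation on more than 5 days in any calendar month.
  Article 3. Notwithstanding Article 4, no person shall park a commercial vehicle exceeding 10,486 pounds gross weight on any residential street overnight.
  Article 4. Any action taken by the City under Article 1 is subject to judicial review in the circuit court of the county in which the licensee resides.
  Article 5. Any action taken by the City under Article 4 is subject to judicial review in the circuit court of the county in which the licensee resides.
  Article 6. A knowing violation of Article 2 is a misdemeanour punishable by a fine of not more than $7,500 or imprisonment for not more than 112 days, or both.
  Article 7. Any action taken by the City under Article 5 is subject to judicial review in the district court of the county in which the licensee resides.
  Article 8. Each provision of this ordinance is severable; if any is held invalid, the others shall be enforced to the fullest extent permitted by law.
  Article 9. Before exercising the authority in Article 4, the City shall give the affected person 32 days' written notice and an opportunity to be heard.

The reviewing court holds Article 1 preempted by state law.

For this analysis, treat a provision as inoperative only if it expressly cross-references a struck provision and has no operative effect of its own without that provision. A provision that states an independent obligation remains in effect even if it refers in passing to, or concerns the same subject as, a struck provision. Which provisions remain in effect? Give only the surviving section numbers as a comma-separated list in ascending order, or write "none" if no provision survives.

2, 3, 6, 8

Article 1 is struck. Article 4 has no operative effect of its own apart from Article 1 and is therefore inoperative. Article 5 merely fixes the judicial-review right for Article 4; with Article 4 gone it has nothing to operate on and falls away. Article 9 operates only by reference to Article 4, so it falls with Article 4. The only function of Article 7 is the judicial-review right for Article 5, so it cannot stand once Article 5 is removed. Although Article 3 refers to Article 4, its operative terms do not depend on Article 4, so it remains in effect. Under the severability clause in Article 8, the remaining provisions continue in force. The provisions still in force are Article 2, Article 3, Article 6, and Article 8.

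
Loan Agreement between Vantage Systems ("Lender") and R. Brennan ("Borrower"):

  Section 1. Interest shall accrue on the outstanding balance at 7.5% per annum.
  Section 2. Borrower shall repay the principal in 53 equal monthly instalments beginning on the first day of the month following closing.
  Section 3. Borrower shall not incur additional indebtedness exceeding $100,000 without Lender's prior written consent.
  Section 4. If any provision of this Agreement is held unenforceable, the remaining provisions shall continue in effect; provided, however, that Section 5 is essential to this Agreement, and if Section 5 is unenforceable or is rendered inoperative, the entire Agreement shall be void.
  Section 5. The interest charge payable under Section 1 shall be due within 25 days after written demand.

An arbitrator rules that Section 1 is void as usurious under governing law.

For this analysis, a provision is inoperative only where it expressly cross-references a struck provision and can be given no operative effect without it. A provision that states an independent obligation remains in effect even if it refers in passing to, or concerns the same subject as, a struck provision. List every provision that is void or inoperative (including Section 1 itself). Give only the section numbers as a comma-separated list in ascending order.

Section 1 is struck. The whole of Section 5 is the payment deadline for the interest charge, defined by reference to Section 1, so Section 5 cannot stand once Section 1 is removed. Section 4 makes Section 5 an essential term, and Section 5 has been rendered inoperative by the cascade; under Section 4, the entire Agreement is therefore void. No provision of the Agreement survives.

1, 2, 3, 4, 5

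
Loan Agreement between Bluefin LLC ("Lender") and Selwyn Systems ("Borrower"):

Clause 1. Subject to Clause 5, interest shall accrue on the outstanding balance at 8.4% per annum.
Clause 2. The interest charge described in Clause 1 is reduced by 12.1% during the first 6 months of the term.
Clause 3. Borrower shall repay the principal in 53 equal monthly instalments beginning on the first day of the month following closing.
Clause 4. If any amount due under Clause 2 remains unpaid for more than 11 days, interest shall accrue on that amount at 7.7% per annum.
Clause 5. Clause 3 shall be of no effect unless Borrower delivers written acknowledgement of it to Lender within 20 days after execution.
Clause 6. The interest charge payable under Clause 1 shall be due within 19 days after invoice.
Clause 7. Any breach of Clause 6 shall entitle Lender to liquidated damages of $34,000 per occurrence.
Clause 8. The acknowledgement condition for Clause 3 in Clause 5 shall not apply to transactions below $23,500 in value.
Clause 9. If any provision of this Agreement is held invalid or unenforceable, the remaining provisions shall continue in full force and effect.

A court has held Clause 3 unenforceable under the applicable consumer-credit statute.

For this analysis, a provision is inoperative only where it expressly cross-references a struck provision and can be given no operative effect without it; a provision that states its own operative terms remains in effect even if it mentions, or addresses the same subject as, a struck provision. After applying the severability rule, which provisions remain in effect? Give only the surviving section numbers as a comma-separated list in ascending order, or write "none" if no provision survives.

1, 2, 4, 6, 7, 9

Clause 3 is struck. Clause 5 merely fixes the acknowledgement condition for Clause 3; with Clause 3 gone it has nothing to operate on and falls away. Clause 8 does nothing except set the carve-out from the acknowledgement condition for Clause 3 by reference to Clause 5; with Clause 5 gone it has no independent effect and is inoperative. Although Clause 1 refers to Clause 5, its operative terms do not depend on Clause 5, so it remains in effect. Under the severability clause in Clause 9, the remaining provisions continue in force. That leaves Clause 1, Clause 2, Clause 4, Clause 6, Clause 7, and Clause 9 in effect.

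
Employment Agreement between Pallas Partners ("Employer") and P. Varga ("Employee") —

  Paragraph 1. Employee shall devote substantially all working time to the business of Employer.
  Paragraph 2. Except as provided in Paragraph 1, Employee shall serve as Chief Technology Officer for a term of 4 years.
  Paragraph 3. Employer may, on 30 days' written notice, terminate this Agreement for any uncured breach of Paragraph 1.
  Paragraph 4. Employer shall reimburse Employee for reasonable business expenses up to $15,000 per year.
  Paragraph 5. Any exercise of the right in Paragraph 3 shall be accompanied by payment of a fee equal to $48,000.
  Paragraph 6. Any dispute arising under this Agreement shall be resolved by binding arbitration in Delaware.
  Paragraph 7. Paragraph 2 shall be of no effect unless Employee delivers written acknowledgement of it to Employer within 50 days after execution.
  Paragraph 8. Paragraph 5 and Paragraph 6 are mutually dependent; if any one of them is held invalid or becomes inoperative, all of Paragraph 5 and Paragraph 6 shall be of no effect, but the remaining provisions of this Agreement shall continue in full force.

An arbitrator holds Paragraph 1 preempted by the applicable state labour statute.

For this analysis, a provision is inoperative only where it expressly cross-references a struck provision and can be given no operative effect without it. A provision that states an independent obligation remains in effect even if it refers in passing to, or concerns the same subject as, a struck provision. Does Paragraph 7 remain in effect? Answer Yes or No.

Paragraph 1 is struck. Paragraph 3 merely fixes the termination right for breach of Paragraph 1; with Paragraph 1 gone it has nothing to operate on and falls away. The only function of Paragraph 5 is the exercise fee for Paragraph 3, so it cannot stand once Paragraph 3 is removed. Paragraph 2 mentions Paragraph 1 but its own obligation stands independently of Paragraph 1, so Paragraph 2 is not affected. Paragraph 8 declares Paragraph 5 and Paragraph 6 mutually dependent; since one of them has fallen, all of them are of no effect. That brings down Paragraph 6 as well. The remainder continues in force under Paragraph 8. That leaves Paragraph 2, Paragraph 4, Paragraph 7, and Paragraph 8 in effect. Paragraph 7 is among the surviving provisions, so the answer is yes.

Yes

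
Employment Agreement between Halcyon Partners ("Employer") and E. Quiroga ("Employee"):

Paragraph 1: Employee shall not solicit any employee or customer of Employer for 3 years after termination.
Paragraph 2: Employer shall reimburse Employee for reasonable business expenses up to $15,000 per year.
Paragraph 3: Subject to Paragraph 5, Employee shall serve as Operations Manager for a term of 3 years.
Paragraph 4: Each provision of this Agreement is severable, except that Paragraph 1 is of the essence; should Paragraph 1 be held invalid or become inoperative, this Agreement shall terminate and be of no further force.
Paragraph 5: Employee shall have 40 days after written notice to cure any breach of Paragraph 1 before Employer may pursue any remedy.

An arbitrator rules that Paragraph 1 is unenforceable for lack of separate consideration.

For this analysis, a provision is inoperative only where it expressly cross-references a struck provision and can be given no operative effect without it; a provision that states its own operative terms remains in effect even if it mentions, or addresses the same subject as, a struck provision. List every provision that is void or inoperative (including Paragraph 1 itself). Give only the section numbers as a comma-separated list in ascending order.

1, 2, 3, 4, 5

Paragraph 1 is struck. Paragraph 5 merely fixes the cure period for breach of Paragraph 1; with Paragraph 1 gone it has nothing to operate on and falls away. Paragraph 4 makes Paragraph 1 an essential term, and Paragraph 1 is the provision held invalid; under Paragraph 4, the entire Agreement is therefore void. No provision of the Agreement survives.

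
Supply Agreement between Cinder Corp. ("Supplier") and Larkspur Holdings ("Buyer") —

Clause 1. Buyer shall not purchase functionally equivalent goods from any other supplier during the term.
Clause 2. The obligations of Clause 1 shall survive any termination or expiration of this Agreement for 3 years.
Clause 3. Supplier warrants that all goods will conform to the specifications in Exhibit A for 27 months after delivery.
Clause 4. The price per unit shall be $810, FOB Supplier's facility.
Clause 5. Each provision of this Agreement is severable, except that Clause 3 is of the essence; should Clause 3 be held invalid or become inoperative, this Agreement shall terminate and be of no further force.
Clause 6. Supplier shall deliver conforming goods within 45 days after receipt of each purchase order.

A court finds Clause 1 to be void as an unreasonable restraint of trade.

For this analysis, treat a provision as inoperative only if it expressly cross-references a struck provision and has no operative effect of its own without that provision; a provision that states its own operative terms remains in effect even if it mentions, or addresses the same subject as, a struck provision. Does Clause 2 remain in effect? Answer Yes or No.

No

Clause 1 is struck. Clause 2 has no operative effect of its own apart from Clause 1 and is therefore inoperative. Clause 5 makes Clause 3 an essential term, but Clause 3 is unaffected, so the severability proviso in Clause 5 preserves the remaining provisions. The provisions still in force are Clause 3, Clause 4, Clause 5, and Clause 6. Clause 2 is among the inoperative provisions, so the answer is no.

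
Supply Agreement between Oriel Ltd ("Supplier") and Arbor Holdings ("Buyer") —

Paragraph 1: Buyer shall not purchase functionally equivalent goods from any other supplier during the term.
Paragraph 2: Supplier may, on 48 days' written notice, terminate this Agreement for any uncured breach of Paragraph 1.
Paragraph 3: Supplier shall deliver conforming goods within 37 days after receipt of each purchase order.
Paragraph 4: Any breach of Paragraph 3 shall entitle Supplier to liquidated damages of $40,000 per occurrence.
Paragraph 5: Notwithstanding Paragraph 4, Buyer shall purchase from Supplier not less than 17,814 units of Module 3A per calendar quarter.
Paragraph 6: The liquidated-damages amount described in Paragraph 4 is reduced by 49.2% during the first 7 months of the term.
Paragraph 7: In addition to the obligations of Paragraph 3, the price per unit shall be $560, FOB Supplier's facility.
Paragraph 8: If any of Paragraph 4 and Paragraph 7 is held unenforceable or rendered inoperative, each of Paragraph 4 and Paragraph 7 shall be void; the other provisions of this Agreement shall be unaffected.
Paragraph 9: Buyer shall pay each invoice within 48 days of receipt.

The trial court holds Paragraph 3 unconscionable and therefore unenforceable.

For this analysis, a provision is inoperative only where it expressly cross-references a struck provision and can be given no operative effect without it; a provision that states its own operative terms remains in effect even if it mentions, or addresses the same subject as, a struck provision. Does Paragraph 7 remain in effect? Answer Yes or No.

No

Paragraph 3 is struck. Paragraph 4 operates only by reference to Paragraph 3, so it falls with Paragraph 3. Paragraph 6 has no operative effect of its own apart from Paragraph 4 and is therefore inoperative. Paragraph 5 mentions Paragraph 4 but its own obligation stands independently of Paragraph 4, so Paragraph 5 is not affected. Paragraph 8 declares Paragraph 4 and Paragraph 7 mutually dependent; since one of them has fallen, all of them are of no effect. That brings down Paragraph 7 as well. The remainder continues in force under Paragraph 8. The provisions still in force are Paragraph 1, Paragraph 2, Paragraph 5, Paragraph 8, and Paragraph 9. Paragraph 7 is among the inoperative provisions, so the answer is no.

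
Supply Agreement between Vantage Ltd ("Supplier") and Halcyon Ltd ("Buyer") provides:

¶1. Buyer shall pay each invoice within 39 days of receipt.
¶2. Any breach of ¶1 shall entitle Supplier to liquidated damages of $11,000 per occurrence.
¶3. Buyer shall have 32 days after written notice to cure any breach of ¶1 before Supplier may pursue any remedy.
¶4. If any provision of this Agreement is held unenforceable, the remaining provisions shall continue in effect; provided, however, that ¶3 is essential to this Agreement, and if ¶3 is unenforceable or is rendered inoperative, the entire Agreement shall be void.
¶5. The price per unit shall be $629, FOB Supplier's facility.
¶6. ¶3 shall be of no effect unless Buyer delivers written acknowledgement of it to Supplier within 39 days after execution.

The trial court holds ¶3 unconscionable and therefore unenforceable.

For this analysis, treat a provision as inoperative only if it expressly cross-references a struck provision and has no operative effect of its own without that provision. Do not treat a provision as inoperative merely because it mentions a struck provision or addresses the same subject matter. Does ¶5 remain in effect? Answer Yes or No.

No

¶3 is struck. ¶6 operates only by reference to ¶3, so it falls with ¶3. ¶4 makes ¶3 an essential term, and ¶3 is the provision held invalid; under ¶4, the entire Agreement is therefore void. No provision of the Agreement survives. ¶5 is among the inoperative provisions, so the answer is no.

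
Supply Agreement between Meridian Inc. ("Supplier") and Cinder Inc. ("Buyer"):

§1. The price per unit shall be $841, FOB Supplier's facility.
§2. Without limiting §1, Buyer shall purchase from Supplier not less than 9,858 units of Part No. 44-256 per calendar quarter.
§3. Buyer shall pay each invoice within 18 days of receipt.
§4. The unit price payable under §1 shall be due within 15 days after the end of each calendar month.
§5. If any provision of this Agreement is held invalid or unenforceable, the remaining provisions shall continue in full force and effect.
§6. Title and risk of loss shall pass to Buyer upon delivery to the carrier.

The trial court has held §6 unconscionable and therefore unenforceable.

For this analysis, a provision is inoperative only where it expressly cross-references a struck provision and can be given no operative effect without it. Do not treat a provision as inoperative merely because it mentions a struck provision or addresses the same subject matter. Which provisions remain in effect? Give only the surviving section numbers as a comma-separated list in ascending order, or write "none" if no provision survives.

§6 is struck. No other provision's operative terms depend on §6. Under the severability clause in §5, the remaining provisions continue in force. §1, §2, §3, §4, and §5 remain in effect.

1, 2, 3, 4, 5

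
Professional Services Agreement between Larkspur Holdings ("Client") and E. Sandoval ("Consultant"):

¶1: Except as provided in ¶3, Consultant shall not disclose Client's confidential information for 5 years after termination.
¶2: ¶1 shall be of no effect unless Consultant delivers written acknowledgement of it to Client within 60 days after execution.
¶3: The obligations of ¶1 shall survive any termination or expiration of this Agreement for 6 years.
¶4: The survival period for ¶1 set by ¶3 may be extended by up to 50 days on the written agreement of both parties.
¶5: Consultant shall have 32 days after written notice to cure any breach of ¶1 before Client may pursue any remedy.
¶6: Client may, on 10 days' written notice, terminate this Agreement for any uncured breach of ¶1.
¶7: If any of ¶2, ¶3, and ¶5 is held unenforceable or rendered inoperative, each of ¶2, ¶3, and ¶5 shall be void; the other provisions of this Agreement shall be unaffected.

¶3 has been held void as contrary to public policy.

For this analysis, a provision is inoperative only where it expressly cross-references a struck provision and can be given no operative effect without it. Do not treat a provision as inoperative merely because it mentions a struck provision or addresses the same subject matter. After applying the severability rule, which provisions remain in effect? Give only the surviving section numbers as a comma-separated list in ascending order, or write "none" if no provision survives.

1, 6, 7

¶3 is struck. ¶4 has no operative effect of its own apart from ¶3 and is therefore inoperative. Although ¶1 refers to ¶3, its operative terms do not depend on ¶3, so it remains in effect. ¶7 declares ¶2, ¶3, and ¶5 mutually dependent; since one of them has fallen, all of them are of no effect. That brings down ¶2 and ¶5 as well. The remainder continues in force under ¶7. That leaves ¶1, ¶6, and ¶7 in effect.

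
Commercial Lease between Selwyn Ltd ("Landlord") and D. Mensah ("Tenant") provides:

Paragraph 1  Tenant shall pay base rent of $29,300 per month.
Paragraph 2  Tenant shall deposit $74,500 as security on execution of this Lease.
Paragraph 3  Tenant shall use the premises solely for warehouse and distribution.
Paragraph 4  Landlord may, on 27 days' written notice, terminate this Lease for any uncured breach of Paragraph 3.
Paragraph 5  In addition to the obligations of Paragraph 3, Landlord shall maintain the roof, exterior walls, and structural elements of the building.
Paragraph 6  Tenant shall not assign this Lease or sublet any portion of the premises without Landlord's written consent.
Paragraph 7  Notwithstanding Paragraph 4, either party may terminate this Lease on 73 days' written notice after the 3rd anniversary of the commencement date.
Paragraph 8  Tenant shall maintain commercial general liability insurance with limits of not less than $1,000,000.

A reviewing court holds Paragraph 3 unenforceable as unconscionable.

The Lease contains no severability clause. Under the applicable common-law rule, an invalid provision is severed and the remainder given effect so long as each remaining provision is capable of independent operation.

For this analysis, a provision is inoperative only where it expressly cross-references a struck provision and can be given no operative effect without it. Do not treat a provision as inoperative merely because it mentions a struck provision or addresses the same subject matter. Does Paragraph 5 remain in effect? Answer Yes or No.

Paragraph 3 is struck. Paragraph 4 operates only by reference to Paragraph 3, so it falls with Paragraph 3. Although Paragraph 7 refers to Paragraph 4, its operative terms do not depend on Paragraph 4, so it remains in effect. Paragraph 5 mentions Paragraph 3 but its own obligation stands independently of Paragraph 3, so Paragraph 5 is not affected. With no severability clause, the stated default rule severs what cannot stand and enforces each remaining provision that can operate on its own. Paragraph 1, Paragraph 2, Paragraph 5, Paragraph 6, Paragraph 7, and Paragraph 8 remain in effect. Paragraph 5 is among the surviving provisions, so the answer is yes.

Yes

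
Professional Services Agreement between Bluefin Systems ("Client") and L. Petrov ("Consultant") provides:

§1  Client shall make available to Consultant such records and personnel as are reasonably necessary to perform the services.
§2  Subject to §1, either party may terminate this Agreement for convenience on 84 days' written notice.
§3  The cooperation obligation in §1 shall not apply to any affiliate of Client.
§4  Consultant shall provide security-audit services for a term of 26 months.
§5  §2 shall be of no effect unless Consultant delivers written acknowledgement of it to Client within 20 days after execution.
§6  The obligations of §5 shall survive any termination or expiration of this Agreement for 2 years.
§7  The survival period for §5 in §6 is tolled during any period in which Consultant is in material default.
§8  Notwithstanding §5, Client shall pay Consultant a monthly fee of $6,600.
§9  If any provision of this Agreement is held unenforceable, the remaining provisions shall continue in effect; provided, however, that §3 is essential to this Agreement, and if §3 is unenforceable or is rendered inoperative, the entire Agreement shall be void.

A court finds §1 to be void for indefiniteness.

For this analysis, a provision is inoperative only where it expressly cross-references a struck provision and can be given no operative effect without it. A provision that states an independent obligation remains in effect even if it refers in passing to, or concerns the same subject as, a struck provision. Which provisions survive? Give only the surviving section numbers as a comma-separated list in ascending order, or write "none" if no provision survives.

none

§1 is struck. §3 does nothing except set the carve-out from the cooperation obligation by reference to §1; with §1 gone it has no independent effect and is inoperative. §9 makes §3 an essential term, and §3 has been rendered inoperative by the cascade; under §9, the entire Agreement is therefore void. No provision of the Agreement survives.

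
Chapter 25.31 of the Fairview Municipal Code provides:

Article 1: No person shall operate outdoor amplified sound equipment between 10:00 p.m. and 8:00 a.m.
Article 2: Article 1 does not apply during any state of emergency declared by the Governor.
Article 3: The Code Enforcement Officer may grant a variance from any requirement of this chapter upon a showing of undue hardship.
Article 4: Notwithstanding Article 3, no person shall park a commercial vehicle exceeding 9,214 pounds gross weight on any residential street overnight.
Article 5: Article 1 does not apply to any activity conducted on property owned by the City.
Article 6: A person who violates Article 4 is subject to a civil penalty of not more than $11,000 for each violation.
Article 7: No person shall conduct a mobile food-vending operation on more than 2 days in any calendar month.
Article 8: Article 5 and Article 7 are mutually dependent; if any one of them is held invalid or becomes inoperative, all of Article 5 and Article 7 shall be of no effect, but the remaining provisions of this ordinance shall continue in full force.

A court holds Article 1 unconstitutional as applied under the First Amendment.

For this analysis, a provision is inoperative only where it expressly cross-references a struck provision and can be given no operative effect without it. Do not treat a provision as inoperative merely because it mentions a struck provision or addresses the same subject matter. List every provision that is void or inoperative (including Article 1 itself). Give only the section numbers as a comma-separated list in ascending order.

Article 1 is struck. Article 2 operates only by reference to Article 1, so it falls with Article 1. Article 5 merely fixes the public-property exemption from Article 1; with Article 1 gone it has nothing to operate on and falls away. Article 8 declares Article 5 and Article 7 mutually dependent; since one of them has fallen, all of them are of no effect. That brings down Article 7 as well. The remainder continues in force under Article 8. The provisions still in force are Article 3, Article 4, Article 6, and Article 8.

1, 2, 5, 7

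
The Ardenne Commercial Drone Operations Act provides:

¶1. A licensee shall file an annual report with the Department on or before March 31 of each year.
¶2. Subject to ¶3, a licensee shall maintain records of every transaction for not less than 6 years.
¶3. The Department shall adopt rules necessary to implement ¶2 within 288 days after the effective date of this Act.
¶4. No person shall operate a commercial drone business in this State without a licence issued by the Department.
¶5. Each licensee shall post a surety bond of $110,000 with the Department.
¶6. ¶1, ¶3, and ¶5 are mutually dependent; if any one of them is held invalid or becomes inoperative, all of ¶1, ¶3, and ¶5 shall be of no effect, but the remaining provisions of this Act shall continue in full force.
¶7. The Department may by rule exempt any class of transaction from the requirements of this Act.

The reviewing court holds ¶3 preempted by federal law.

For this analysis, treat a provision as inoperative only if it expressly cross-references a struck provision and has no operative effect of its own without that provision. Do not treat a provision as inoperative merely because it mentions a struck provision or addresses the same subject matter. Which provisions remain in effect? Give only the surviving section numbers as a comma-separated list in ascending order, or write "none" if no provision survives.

¶3 is struck. Although ¶2 refers to ¶3, its operative terms do not depend on ¶3, so it remains in effect. No other provision's operative terms depend on ¶3. ¶6 declares ¶1, ¶3, and ¶5 mutually dependent; since one of them has fallen, all of them are of no effect. That brings down ¶1 and ¶5 as well. The remainder continues in force under ¶6. That leaves ¶2, ¶4, ¶6, and ¶7 in effect.

2, 4, 6, 7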